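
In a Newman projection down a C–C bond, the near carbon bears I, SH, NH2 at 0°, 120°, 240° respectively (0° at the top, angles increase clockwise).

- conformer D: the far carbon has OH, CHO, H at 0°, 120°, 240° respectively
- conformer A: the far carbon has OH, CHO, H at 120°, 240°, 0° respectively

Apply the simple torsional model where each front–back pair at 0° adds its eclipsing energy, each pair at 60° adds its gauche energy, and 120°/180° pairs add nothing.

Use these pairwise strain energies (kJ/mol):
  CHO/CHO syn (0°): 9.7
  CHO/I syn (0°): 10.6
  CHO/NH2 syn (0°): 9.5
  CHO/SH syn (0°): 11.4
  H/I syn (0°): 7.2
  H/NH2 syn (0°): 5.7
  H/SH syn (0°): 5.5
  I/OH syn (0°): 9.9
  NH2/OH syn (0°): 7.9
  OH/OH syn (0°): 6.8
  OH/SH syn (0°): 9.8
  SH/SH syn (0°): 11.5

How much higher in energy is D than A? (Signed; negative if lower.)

+0.5 kJ/mol

D (eclipsed): I(0°)/OH(0°) eclipsed 9.9; SH(120°)/CHO(120°) eclipsed 11.4; NH2(240°)/H(240°) eclipsed 5.7 → 27.0 kJ/mol.
A (eclipsed): I(0°)/H(0°) eclipsed 7.2; SH(120°)/OH(120°) eclipsed 9.8; NH2(240°)/CHO(240°) eclipsed 9.5 → 26.5 kJ/mol.
E(D) − E(A) = 27.0 − 26.5 = +0.5 kJ/mol.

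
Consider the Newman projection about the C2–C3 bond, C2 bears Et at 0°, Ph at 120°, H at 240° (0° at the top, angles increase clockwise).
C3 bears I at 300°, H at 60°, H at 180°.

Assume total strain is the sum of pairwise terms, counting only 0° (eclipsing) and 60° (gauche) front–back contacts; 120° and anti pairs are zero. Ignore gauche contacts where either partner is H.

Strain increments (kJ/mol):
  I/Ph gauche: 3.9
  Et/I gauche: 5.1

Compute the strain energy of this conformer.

5.1 kJ/mol

This conformer (staggered): Et–I gauche; 5.1 = 5.1 kJ/mol.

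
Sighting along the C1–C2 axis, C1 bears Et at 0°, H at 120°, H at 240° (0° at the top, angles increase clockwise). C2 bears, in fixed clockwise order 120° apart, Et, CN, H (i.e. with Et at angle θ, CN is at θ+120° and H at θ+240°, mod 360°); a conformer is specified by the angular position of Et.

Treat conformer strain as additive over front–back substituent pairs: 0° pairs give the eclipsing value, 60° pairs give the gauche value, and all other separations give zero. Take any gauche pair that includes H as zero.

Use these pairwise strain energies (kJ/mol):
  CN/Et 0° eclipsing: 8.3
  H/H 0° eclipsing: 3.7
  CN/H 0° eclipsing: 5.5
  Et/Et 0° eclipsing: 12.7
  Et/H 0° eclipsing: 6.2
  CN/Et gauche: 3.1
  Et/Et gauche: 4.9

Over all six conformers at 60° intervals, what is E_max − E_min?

Et at 0° (eclipsed): Et(0°)/Et(0°) eclipsed 12.7; H(120°)/CN(120°) eclipsed 5.5; H(240°)/H(240°) eclipsed 3.7 → 21.9 kJ/mol.
Et at 60° (staggered): Et(0°)/Et(60°) gauche 4.9 → 4.9 kJ/mol.
Et at 120° (eclipsed): Et(0°)/H(0°) eclipsed 6.2; H(120°)/Et(120°) eclipsed 6.2; H(240°)/CN(240°) eclipsed 5.5 → 17.9 kJ/mol.
Et at 180° (staggered): Et(0°)/CN(300°) gauche 3.1 → 3.1 kJ/mol.
Et at 240° (eclipsed): Et(0°)/CN(0°) eclipsed 8.3; H(120°)/H(120°) eclipsed 3.7; H(240°)/Et(240°) eclipsed 6.2 → 18.2 kJ/mol.
Et at 300° (staggered): Et(0°)/Et(300°) gauche 4.9; Et(0°)/CN(60°) gauche 3.1 → 8.0 kJ/mol.
Max at 0° (21.9 kJ/mol), min at 180° (3.1 kJ/mol); barrier = 18.8 kJ/mol.

18.8 kJ/mol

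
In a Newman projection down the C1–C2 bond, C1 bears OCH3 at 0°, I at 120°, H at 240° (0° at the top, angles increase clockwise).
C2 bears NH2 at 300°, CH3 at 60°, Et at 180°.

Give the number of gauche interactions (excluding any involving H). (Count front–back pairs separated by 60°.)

Non-H gauche pairs: OCH3(0°)/NH2(300°); OCH3(0°)/CH3(60°); I(120°)/CH3(60°); I(120°)/Et(180°) — 4 interactions.

4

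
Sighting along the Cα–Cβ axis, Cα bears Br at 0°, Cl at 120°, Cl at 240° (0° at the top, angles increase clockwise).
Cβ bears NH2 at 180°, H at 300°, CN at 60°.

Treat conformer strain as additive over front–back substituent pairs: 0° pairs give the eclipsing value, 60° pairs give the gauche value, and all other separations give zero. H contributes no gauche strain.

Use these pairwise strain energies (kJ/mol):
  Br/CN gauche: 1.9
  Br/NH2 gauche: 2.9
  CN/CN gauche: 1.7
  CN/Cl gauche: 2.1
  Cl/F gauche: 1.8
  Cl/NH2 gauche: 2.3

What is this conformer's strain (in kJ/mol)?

This conformer (staggered): Br–CN gauche, Cl–NH2 gauche, Cl–CN gauche, Cl–NH2 gauche; 1.9 + 2.3 + 2.1 + 2.3 = 8.6 kJ/mol.

8.6 kJ/mol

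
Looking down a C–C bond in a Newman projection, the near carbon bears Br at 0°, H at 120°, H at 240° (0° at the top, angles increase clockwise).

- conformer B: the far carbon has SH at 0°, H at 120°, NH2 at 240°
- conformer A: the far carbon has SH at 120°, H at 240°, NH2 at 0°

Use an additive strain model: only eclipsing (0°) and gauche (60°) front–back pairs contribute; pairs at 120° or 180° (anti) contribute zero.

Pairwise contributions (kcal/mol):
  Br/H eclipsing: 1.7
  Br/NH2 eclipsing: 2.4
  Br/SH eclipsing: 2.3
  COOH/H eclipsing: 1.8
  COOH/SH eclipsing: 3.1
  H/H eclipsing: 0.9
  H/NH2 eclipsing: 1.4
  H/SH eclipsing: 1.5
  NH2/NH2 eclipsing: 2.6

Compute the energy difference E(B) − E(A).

-0.2 kcal/mol

B is eclipsed. Br at 0° is eclipsed with SH at 0° (2.3); H at 120° is eclipsed with H at 120° (0.9); H at 240° is eclipsed with NH2 at 240° (1.4). Total 4.6 kcal/mol.
A is eclipsed. Br at 0° is eclipsed with NH2 at 0° (2.4); H at 120° is eclipsed with SH at 120° (1.5); H at 240° is eclipsed with H at 240° (0.9). Total 4.8 kcal/mol.
E(B) − E(A) = 4.6 − 4.8 = -0.2 kcal/mol.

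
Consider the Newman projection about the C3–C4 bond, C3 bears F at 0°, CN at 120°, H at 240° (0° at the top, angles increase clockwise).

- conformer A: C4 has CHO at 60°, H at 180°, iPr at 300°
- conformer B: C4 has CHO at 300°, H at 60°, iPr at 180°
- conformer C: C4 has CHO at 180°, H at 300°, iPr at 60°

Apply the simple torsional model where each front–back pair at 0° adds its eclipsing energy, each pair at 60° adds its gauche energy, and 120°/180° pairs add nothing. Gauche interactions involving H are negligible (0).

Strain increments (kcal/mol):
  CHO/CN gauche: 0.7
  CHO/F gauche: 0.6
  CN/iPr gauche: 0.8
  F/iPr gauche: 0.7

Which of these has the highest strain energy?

C

A (staggered): F–CHO gauche, F–iPr gauche, CN–CHO gauche; 0.6 + 0.7 + 0.7 = 2.0 kcal/mol.
B (staggered): F–CHO gauche, CN–iPr gauche; 0.6 + 0.8 = 1.4 kcal/mol.
C (staggered): F–iPr gauche, CN–CHO gauche, CN–iPr gauche; 0.7 + 0.7 + 0.8 = 2.2 kcal/mol.
C has the highest total (2.2 kcal/mol).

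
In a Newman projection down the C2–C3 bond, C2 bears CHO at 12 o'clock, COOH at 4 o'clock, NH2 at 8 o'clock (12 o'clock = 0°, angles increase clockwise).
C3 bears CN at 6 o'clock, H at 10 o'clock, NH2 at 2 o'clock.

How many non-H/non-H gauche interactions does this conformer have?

4

Non-H gauche pairs: CHO(0°)/NH2(60°); COOH(120°)/CN(180°); COOH(120°)/NH2(60°); NH2(240°)/CN(180°) — 4 interactions.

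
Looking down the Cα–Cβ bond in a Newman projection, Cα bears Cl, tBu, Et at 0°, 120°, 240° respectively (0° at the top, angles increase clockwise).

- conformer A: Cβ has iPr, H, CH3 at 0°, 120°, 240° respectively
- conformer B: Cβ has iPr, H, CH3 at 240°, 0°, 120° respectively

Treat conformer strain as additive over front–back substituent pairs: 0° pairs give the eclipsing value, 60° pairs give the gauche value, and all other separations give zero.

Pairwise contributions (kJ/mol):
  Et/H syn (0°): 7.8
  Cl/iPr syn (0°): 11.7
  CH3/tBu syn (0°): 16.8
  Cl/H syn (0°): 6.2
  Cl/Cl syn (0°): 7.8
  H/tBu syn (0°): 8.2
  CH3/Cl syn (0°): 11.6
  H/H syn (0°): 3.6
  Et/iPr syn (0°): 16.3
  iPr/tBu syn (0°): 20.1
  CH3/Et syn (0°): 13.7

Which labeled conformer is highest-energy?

B

A (eclipsed): Cl–iPr eclipsed, tBu–H eclipsed, Et–CH3 eclipsed; 11.7 + 8.2 + 13.7 = 33.6 kJ/mol.
B (eclipsed): Cl–H eclipsed, tBu–CH3 eclipsed, Et–iPr eclipsed; 6.2 + 16.8 + 16.3 = 39.3 kJ/mol.
B has the highest total (39.3 kJ/mol).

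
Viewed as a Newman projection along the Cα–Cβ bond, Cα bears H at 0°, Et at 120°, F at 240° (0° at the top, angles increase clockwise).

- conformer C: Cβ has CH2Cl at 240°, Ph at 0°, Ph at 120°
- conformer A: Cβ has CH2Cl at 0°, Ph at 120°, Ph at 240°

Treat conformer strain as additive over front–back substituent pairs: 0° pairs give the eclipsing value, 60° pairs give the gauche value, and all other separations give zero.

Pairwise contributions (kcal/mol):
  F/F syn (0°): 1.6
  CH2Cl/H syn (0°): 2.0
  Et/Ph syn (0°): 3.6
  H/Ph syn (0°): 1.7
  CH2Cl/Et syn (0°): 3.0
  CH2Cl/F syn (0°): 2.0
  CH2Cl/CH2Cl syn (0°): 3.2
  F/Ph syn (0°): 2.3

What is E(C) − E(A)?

C (eclipsed): H(0°)/Ph(0°) eclipsed 1.7; Et(120°)/Ph(120°) eclipsed 3.6; F(240°)/CH2Cl(240°) eclipsed 2.0 → 7.3 kcal/mol.
A (eclipsed): H(0°)/CH2Cl(0°) eclipsed 2.0; Et(120°)/Ph(120°) eclipsed 3.6; F(240°)/Ph(240°) eclipsed 2.3 → 7.9 kcal/mol.
E(C) − E(A) = 7.3 − 7.9 = -0.6 kcal/mol.

-0.6 kcal/mol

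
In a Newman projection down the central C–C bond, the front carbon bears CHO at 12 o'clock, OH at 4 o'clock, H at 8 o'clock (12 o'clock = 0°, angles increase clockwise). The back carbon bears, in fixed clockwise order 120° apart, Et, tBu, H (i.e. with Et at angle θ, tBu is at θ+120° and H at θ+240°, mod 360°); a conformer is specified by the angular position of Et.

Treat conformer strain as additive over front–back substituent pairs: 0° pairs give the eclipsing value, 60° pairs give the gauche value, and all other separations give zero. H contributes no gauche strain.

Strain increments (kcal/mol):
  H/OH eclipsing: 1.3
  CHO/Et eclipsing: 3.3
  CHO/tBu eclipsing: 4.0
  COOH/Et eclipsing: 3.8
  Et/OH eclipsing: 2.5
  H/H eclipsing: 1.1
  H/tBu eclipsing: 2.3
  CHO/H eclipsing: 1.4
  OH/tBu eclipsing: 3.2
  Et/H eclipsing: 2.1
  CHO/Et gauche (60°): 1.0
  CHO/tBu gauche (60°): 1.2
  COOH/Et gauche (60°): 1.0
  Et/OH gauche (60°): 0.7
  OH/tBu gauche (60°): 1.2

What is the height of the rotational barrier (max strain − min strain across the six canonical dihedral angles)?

Et at 0° is eclipsed. CHO at 0° is eclipsed with Et at 0° (3.3); OH at 120° is eclipsed with tBu at 120° (3.2); H at 240° is eclipsed with H at 240° (1.1). Total 7.6 kcal/mol.
Et at 60° is staggered. CHO at 0° is gauche with Et at 60° (1.0); OH at 120° is gauche with Et at 60° (0.7); OH at 120° is gauche with tBu at 180° (1.2). Total 2.9 kcal/mol.
Et at 120° is eclipsed. CHO at 0° is eclipsed with H at 0° (1.4); OH at 120° is eclipsed with Et at 120° (2.5); H at 240° is eclipsed with tBu at 240° (2.3). Total 6.2 kcal/mol.
Et at 180° is staggered. CHO at 0° is gauche with tBu at 300° (1.2); OH at 120° is gauche with Et at 180° (0.7). Total 1.9 kcal/mol.
Et at 240° is eclipsed. CHO at 0° is eclipsed with tBu at 0° (4.0); OH at 120° is eclipsed with H at 120° (1.3); H at 240° is eclipsed with Et at 240° (2.1). Total 7.4 kcal/mol.
Et at 300° is staggered. CHO at 0° is gauche with Et at 300° (1.0); CHO at 0° is gauche with tBu at 60° (1.2); OH at 120° is gauche with tBu at 60° (1.2). Total 3.4 kcal/mol.
Max at 0° (7.6 kcal/mol), min at 180° (1.9 kcal/mol); barrier = 5.7 kcal/mol.

5.7 kcal/mol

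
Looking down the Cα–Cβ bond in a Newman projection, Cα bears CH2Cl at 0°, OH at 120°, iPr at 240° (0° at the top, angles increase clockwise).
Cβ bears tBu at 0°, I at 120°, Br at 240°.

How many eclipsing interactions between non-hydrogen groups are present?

Non-H eclipsing pairs: CH2Cl(0°)/tBu(0°); OH(120°)/I(120°); iPr(240°)/Br(240°) — 3 interactions.

3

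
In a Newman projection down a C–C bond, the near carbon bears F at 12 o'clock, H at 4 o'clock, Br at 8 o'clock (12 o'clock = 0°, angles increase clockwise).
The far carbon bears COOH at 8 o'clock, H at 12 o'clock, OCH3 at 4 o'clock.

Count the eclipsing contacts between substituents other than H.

Non-H eclipsing pairs: Br(240°)/COOH(240°) — 1 interaction.

1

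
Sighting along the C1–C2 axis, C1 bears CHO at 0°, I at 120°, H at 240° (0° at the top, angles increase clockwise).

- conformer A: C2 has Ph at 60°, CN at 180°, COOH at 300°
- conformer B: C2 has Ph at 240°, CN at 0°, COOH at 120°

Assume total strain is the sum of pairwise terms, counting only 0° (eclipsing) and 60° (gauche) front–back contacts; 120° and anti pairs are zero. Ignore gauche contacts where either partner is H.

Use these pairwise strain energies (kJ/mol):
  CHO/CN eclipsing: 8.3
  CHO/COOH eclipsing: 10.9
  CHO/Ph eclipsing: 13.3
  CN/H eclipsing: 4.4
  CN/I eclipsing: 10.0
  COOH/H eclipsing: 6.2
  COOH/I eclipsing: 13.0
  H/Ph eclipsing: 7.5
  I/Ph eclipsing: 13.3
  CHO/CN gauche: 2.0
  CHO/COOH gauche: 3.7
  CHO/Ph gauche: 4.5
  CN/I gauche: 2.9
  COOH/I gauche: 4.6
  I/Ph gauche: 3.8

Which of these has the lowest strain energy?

A

A (staggered): CHO(0°)/Ph(60°) gauche 4.5; CHO(0°)/COOH(300°) gauche 3.7; I(120°)/Ph(60°) gauche 3.8; I(120°)/CN(180°) gauche 2.9 → 14.9 kJ/mol.
B (eclipsed): CHO(0°)/CN(0°) eclipsed 8.3; I(120°)/COOH(120°) eclipsed 13.0; H(240°)/Ph(240°) eclipsed 7.5 → 28.8 kJ/mol.
A has the lowest total (14.9 kJ/mol).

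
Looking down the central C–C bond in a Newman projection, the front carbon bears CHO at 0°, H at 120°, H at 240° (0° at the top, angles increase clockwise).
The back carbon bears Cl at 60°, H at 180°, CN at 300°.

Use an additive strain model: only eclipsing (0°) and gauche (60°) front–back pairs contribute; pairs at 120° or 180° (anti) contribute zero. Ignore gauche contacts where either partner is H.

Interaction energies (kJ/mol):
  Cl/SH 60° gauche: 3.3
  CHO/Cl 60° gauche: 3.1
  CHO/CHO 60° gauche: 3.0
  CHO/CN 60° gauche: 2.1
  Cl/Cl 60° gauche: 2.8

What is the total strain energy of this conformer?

5.2 kJ/mol

This conformer is staggered. CHO at 0° is gauche with Cl at 60° (3.1); CHO at 0° is gauche with CN at 300° (2.1). Total 5.2 kJ/mol.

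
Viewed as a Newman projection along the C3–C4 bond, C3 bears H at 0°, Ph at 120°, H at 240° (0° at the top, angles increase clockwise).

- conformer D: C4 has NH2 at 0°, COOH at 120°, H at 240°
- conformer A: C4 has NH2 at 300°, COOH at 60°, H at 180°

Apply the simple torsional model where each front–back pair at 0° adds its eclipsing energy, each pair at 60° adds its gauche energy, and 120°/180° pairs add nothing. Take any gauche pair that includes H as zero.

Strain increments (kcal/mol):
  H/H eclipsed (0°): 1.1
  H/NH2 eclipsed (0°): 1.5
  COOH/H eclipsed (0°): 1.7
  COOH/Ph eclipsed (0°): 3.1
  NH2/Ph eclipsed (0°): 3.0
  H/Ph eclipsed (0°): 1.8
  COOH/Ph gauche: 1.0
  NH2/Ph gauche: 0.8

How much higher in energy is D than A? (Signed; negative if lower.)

D is eclipsed. H at 0° is eclipsed with NH2 at 0° (1.5); Ph at 120° is eclipsed with COOH at 120° (3.1); H at 240° is eclipsed with H at 240° (1.1). Total 5.7 kcal/mol.
A is staggered. Ph at 120° is gauche with COOH at 60° (1.0). Total 1.0 kcal/mol.
E(D) − E(A) = 5.7 − 1.0 = +4.7 kcal/mol.

+4.7 kcal/mol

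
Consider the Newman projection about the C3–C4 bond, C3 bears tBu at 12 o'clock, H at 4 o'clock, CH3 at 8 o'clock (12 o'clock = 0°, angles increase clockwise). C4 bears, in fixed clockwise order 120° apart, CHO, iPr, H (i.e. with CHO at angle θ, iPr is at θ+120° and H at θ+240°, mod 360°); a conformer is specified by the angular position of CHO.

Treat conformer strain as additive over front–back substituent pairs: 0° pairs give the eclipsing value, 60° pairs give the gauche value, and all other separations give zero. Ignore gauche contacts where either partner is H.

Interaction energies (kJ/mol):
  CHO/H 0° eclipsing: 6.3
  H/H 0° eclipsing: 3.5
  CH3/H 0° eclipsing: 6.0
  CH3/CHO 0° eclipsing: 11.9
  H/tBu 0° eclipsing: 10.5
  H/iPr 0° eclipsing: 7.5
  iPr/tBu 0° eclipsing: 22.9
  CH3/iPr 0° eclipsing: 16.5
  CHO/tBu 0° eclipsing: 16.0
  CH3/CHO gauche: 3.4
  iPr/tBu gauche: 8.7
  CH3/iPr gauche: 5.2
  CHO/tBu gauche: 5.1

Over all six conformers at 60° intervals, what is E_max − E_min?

28.0 kJ/mol

CHO at 0° is eclipsed. tBu at 0° is eclipsed with CHO at 0° (16.0); H at 120° is eclipsed with iPr at 120° (7.5); CH3 at 240° is eclipsed with H at 240° (6.0). Total 29.5 kJ/mol.
CHO at 60° is staggered. tBu at 0° is gauche with CHO at 60° (5.1); CH3 at 240° is gauche with iPr at 180° (5.2). Total 10.3 kJ/mol.
CHO at 120° is eclipsed. tBu at 0° is eclipsed with H at 0° (10.5); H at 120° is eclipsed with CHO at 120° (6.3); CH3 at 240° is eclipsed with iPr at 240° (16.5). Total 33.3 kJ/mol.
CHO at 180° is staggered. tBu at 0° is gauche with iPr at 300° (8.7); CH3 at 240° is gauche with CHO at 180° (3.4); CH3 at 240° is gauche with iPr at 300° (5.2). Total 17.3 kJ/mol.
CHO at 240° is eclipsed. tBu at 0° is eclipsed with iPr at 0° (22.9); H at 120° is eclipsed with H at 120° (3.5); CH3 at 240° is eclipsed with CHO at 240° (11.9). Total 38.3 kJ/mol.
CHO at 300° is staggered. tBu at 0° is gauche with CHO at 300° (5.1); tBu at 0° is gauche with iPr at 60° (8.7); CH3 at 240° is gauche with CHO at 300° (3.4). Total 17.2 kJ/mol.
Max at 240° (38.3 kJ/mol), min at 60° (10.3 kJ/mol); barrier = 28.0 kJ/mol.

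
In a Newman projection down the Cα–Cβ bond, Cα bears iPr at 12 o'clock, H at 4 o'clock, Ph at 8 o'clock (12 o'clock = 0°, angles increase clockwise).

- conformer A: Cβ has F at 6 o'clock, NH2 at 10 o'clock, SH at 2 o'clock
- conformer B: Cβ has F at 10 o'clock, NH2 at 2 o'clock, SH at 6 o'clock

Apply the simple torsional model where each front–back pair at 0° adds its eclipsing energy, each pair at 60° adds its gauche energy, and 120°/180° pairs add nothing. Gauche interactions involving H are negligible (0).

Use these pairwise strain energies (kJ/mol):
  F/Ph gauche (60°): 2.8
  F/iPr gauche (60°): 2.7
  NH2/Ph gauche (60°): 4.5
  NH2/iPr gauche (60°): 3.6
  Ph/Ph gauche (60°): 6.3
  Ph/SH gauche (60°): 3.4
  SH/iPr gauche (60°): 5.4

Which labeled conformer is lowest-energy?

B

A (staggered): iPr(0°)/NH2(300°) gauche 3.6; iPr(0°)/SH(60°) gauche 5.4; Ph(240°)/F(180°) gauche 2.8; Ph(240°)/NH2(300°) gauche 4.5 → 16.3 kJ/mol.
B (staggered): iPr(0°)/F(300°) gauche 2.7; iPr(0°)/NH2(60°) gauche 3.6; Ph(240°)/F(300°) gauche 2.8; Ph(240°)/SH(180°) gauche 3.4 → 12.5 kJ/mol.
B has the lowest total (12.5 kJ/mol).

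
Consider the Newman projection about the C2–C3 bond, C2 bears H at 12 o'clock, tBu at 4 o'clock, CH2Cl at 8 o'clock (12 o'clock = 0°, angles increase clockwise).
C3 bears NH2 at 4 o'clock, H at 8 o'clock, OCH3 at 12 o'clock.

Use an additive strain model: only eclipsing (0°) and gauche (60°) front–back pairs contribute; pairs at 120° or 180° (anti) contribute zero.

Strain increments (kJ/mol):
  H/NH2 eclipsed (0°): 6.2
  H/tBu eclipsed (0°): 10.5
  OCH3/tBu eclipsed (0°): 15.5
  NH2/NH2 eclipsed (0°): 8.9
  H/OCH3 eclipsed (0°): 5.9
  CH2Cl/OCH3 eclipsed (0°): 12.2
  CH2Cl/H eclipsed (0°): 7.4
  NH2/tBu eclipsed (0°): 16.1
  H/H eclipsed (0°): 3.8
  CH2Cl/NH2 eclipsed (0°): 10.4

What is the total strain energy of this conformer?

This conformer (eclipsed): H(0°)/OCH3(0°) eclipsed 5.9; tBu(120°)/NH2(120°) eclipsed 16.1; CH2Cl(240°)/H(240°) eclipsed 7.4 → 29.4 kJ/mol.

29.4 kJ/mol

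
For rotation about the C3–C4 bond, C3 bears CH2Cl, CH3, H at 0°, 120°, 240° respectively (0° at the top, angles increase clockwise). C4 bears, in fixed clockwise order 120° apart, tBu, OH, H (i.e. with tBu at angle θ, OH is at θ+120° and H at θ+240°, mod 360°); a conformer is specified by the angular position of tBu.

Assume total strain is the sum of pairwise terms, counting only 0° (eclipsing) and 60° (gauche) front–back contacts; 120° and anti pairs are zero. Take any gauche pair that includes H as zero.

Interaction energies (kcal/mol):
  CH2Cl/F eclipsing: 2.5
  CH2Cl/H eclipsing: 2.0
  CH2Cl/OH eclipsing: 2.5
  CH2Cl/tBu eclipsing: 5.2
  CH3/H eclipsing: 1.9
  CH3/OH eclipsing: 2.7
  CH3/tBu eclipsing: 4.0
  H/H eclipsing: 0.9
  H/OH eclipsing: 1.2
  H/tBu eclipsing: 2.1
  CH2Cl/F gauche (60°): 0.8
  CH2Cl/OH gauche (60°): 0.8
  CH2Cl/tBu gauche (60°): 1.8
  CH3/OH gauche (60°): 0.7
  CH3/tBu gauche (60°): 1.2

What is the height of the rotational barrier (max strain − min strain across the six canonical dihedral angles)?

6.8 kcal/mol

tBu at 0° (eclipsed): CH2Cl(0°)/tBu(0°) eclipsed 5.2; CH3(120°)/OH(120°) eclipsed 2.7; H(240°)/H(240°) eclipsed 0.9 → 8.8 kcal/mol.
tBu at 60° (staggered): CH2Cl(0°)/tBu(60°) gauche 1.8; CH3(120°)/tBu(60°) gauche 1.2; CH3(120°)/OH(180°) gauche 0.7 → 3.7 kcal/mol.
tBu at 120° (eclipsed): CH2Cl(0°)/H(0°) eclipsed 2.0; CH3(120°)/tBu(120°) eclipsed 4.0; H(240°)/OH(240°) eclipsed 1.2 → 7.2 kcal/mol.
tBu at 180° (staggered): CH2Cl(0°)/OH(300°) gauche 0.8; CH3(120°)/tBu(180°) gauche 1.2 → 2.0 kcal/mol.
tBu at 240° (eclipsed): CH2Cl(0°)/OH(0°) eclipsed 2.5; CH3(120°)/H(120°) eclipsed 1.9; H(240°)/tBu(240°) eclipsed 2.1 → 6.5 kcal/mol.
tBu at 300° (staggered): CH2Cl(0°)/tBu(300°) gauche 1.8; CH2Cl(0°)/OH(60°) gauche 0.8; CH3(120°)/OH(60°) gauche 0.7 → 3.3 kcal/mol.
Max at 0° (8.8 kcal/mol), min at 180° (2.0 kcal/mol); barrier = 6.8 kcal/mol.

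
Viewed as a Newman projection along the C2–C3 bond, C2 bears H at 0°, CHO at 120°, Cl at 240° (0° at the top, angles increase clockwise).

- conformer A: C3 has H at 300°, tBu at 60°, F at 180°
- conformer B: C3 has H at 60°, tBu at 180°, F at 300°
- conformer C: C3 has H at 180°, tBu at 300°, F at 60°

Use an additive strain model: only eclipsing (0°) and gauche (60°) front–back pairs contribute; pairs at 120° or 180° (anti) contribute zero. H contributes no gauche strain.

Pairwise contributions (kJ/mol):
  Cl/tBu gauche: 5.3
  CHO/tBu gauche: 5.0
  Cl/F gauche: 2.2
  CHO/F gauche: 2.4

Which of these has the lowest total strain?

A (staggered): CHO–tBu gauche, CHO–F gauche, Cl–F gauche; 5.0 + 2.4 + 2.2 = 9.6 kJ/mol.
B (staggered): CHO–tBu gauche, Cl–tBu gauche, Cl–F gauche; 5.0 + 5.3 + 2.2 = 12.5 kJ/mol.
C (staggered): CHO–F gauche, Cl–tBu gauche; 2.4 + 5.3 = 7.7 kJ/mol.
C has the lowest total (7.7 kJ/mol).

C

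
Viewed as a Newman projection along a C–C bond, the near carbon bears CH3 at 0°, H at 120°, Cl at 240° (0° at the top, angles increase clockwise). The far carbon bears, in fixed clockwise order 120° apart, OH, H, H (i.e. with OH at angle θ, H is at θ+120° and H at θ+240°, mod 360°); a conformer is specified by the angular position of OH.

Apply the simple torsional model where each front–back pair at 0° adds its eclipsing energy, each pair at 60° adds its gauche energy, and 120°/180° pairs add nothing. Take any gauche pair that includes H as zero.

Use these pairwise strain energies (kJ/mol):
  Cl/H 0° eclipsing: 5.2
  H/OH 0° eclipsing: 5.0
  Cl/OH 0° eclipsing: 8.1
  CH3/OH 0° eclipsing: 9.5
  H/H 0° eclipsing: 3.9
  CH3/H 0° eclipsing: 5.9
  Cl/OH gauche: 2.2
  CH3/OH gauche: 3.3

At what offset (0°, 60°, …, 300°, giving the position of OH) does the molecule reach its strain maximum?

0°

OH at 0° (eclipsed): CH3(0°)/OH(0°) eclipsed 9.5; H(120°)/H(120°) eclipsed 3.9; Cl(240°)/H(240°) eclipsed 5.2 → 18.6 kJ/mol.
OH at 60° (staggered): CH3(0°)/OH(60°) gauche 3.3 → 3.3 kJ/mol.
OH at 120° (eclipsed): CH3(0°)/H(0°) eclipsed 5.9; H(120°)/OH(120°) eclipsed 5.0; Cl(240°)/H(240°) eclipsed 5.2 → 16.1 kJ/mol.
OH at 180° (staggered): Cl(240°)/OH(180°) gauche 2.2 → 2.2 kJ/mol.
OH at 240° (eclipsed): CH3(0°)/H(0°) eclipsed 5.9; H(120°)/H(120°) eclipsed 3.9; Cl(240°)/OH(240°) eclipsed 8.1 → 17.9 kJ/mol.
OH at 300° (staggered): CH3(0°)/OH(300°) gauche 3.3; Cl(240°)/OH(300°) gauche 2.2 → 5.5 kJ/mol.
The maximum (18.6 kJ/mol) occurs with OH at 0°.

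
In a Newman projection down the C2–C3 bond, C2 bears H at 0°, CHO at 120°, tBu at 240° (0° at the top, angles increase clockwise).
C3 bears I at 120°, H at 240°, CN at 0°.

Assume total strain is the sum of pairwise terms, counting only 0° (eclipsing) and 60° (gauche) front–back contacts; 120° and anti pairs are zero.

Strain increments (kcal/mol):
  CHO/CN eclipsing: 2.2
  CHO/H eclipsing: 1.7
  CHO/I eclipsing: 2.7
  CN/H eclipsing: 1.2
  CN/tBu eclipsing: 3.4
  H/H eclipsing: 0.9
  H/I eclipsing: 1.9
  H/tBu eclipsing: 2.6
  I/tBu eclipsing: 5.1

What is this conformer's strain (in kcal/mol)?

This conformer (eclipsed): H(0°)/CN(0°) eclipsed 1.2; CHO(120°)/I(120°) eclipsed 2.7; tBu(240°)/H(240°) eclipsed 2.6 → 6.5 kcal/mol.

6.5 kcal/mol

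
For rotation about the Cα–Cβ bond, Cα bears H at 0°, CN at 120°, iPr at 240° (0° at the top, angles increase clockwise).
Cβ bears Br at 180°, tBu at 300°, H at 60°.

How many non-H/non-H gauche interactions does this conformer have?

3

Non-H gauche pairs: CN(120°)/Br(180°); iPr(240°)/Br(180°); iPr(240°)/tBu(300°) — 3 interactions.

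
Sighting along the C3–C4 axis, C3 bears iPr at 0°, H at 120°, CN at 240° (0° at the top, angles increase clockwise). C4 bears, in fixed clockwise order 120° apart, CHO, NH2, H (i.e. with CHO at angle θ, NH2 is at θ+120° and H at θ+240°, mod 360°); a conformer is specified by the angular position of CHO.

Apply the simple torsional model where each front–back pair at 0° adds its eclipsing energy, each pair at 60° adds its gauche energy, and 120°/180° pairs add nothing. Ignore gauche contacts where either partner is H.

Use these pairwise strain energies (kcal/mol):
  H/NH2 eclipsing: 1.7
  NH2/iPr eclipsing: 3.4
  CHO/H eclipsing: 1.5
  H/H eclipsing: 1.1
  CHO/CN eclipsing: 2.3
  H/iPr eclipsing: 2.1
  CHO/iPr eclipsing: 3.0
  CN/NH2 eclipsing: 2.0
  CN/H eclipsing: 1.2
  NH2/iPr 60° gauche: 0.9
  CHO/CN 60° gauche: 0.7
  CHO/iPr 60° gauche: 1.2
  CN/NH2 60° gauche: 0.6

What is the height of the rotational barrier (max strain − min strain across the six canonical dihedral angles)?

CHO at 0° (eclipsed): iPr–CHO eclipsed, H–NH2 eclipsed, CN–H eclipsed; 3.0 + 1.7 + 1.2 = 5.9 kcal/mol.
CHO at 60° (staggered): iPr–CHO gauche, CN–NH2 gauche; 1.2 + 0.6 = 1.8 kcal/mol.
CHO at 120° (eclipsed): iPr–H eclipsed, H–CHO eclipsed, CN–NH2 eclipsed; 2.1 + 1.5 + 2.0 = 5.6 kcal/mol.
CHO at 180° (staggered): iPr–NH2 gauche, CN–CHO gauche, CN–NH2 gauche; 0.9 + 0.7 + 0.6 = 2.2 kcal/mol.
CHO at 240° (eclipsed): iPr–NH2 eclipsed, H–H eclipsed, CN–CHO eclipsed; 3.4 + 1.1 + 2.3 = 6.8 kcal/mol.
CHO at 300° (staggered): iPr–CHO gauche, iPr–NH2 gauche, CN–CHO gauche; 1.2 + 0.9 + 0.7 = 2.8 kcal/mol.
Max at 240° (6.8 kcal/mol), min at 60° (1.8 kcal/mol); barrier = 5.0 kcal/mol.

5.0 kcal/mol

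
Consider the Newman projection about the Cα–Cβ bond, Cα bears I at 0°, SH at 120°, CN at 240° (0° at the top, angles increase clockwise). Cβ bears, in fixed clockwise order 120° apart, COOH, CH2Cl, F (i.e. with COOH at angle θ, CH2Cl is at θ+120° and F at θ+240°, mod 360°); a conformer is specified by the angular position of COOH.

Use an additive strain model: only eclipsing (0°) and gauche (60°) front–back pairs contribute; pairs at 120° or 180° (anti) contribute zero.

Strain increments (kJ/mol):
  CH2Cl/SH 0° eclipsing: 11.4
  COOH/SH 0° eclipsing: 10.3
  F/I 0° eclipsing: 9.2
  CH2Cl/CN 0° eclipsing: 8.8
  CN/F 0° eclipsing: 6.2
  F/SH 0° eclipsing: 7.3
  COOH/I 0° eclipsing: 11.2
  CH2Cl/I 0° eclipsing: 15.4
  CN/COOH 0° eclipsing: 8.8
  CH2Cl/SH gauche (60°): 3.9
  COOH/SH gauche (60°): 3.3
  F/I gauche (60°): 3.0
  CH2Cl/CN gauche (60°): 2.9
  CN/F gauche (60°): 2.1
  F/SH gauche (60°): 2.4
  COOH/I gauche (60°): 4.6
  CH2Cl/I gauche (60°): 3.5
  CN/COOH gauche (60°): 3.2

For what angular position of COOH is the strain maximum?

COOH at 0° (eclipsed): I(0°)/COOH(0°) eclipsed 11.2; SH(120°)/CH2Cl(120°) eclipsed 11.4; CN(240°)/F(240°) eclipsed 6.2 → 28.8 kJ/mol.
COOH at 60° (staggered): I(0°)/COOH(60°) gauche 4.6; I(0°)/F(300°) gauche 3.0; SH(120°)/COOH(60°) gauche 3.3; SH(120°)/CH2Cl(180°) gauche 3.9; CN(240°)/CH2Cl(180°) gauche 2.9; CN(240°)/F(300°) gauche 2.1 → 19.8 kJ/mol.
COOH at 120° (eclipsed): I(0°)/F(0°) eclipsed 9.2; SH(120°)/COOH(120°) eclipsed 10.3; CN(240°)/CH2Cl(240°) eclipsed 8.8 → 28.3 kJ/mol.
COOH at 180° (staggered): I(0°)/CH2Cl(300°) gauche 3.5; I(0°)/F(60°) gauche 3.0; SH(120°)/COOH(180°) gauche 3.3; SH(120°)/F(60°) gauche 2.4; CN(240°)/COOH(180°) gauche 3.2; CN(240°)/CH2Cl(300°) gauche 2.9 → 18.3 kJ/mol.
COOH at 240° (eclipsed): I(0°)/CH2Cl(0°) eclipsed 15.4; SH(120°)/F(120°) eclipsed 7.3; CN(240°)/COOH(240°) eclipsed 8.8 → 31.5 kJ/mol.
COOH at 300° (staggered): I(0°)/COOH(300°) gauche 4.6; I(0°)/CH2Cl(60°) gauche 3.5; SH(120°)/CH2Cl(60°) gauche 3.9; SH(120°)/F(180°) gauche 2.4; CN(240°)/COOH(300°) gauche 3.2; CN(240°)/F(180°) gauche 2.1 → 19.7 kJ/mol.
The maximum (31.5 kJ/mol) occurs with COOH at 240°.

240°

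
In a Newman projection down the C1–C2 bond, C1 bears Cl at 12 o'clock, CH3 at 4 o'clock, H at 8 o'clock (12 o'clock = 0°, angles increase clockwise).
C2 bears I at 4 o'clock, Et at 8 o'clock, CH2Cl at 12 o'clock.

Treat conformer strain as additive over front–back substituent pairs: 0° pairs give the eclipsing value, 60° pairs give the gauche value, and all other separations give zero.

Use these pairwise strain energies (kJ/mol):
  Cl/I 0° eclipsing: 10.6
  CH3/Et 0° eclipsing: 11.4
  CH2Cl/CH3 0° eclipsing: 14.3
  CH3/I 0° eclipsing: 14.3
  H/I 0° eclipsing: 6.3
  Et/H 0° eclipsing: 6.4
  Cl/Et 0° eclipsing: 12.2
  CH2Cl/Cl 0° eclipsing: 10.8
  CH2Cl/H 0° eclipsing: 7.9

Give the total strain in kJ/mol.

This conformer (eclipsed): Cl–CH2Cl eclipsed, CH3–I eclipsed, H–Et eclipsed; 10.8 + 14.3 + 6.4 = 31.5 kJ/mol.

31.5 kJ/mol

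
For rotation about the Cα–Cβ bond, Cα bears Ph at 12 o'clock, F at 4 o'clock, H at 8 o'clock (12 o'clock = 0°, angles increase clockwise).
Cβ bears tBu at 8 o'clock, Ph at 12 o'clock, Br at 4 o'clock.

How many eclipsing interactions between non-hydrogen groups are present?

2

Non-H eclipsing pairs: Ph(0°)/Ph(0°); F(120°)/Br(120°) — 2 interactions.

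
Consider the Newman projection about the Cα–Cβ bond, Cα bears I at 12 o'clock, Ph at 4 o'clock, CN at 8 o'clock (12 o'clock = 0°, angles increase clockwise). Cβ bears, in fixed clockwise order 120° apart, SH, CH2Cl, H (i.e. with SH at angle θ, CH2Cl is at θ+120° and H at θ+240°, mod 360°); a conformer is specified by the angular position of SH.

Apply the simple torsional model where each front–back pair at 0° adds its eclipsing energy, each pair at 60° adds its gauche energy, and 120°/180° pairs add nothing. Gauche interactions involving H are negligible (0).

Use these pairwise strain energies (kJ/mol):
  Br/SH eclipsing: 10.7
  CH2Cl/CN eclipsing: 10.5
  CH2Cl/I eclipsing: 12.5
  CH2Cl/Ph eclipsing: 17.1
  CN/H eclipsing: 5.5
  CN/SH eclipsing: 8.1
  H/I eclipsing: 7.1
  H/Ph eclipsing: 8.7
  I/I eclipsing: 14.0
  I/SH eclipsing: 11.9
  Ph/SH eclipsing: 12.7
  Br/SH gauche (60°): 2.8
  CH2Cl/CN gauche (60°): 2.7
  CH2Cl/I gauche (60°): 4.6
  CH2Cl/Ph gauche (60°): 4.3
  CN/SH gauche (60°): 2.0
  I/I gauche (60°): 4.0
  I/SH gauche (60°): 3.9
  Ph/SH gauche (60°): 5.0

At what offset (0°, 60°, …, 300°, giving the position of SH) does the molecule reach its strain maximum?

SH at 0° is eclipsed. I at 0° is eclipsed with SH at 0° (11.9); Ph at 120° is eclipsed with CH2Cl at 120° (17.1); CN at 240° is eclipsed with H at 240° (5.5). Total 34.5 kJ/mol.
SH at 60° is staggered. I at 0° is gauche with SH at 60° (3.9); Ph at 120° is gauche with SH at 60° (5.0); Ph at 120° is gauche with CH2Cl at 180° (4.3); CN at 240° is gauche with CH2Cl at 180° (2.7). Total 15.9 kJ/mol.
SH at 120° is eclipsed. I at 0° is eclipsed with H at 0° (7.1); Ph at 120° is eclipsed with SH at 120° (12.7); CN at 240° is eclipsed with CH2Cl at 240° (10.5). Total 30.3 kJ/mol.
SH at 180° is staggered. I at 0° is gauche with CH2Cl at 300° (4.6); Ph at 120° is gauche with SH at 180° (5.0); CN at 240° is gauche with SH at 180° (2.0); CN at 240° is gauche with CH2Cl at 300° (2.7). Total 14.3 kJ/mol.
SH at 240° is eclipsed. I at 0° is eclipsed with CH2Cl at 0° (12.5); Ph at 120° is eclipsed with H at 120° (8.7); CN at 240° is eclipsed with SH at 240° (8.1). Total 29.3 kJ/mol.
SH at 300° is staggered. I at 0° is gauche with SH at 300° (3.9); I at 0° is gauche with CH2Cl at 60° (4.6); Ph at 120° is gauche with CH2Cl at 60° (4.3); CN at 240° is gauche with SH at 300° (2.0). Total 14.8 kJ/mol.
The maximum (34.5 kJ/mol) occurs with SH at 0°.

0°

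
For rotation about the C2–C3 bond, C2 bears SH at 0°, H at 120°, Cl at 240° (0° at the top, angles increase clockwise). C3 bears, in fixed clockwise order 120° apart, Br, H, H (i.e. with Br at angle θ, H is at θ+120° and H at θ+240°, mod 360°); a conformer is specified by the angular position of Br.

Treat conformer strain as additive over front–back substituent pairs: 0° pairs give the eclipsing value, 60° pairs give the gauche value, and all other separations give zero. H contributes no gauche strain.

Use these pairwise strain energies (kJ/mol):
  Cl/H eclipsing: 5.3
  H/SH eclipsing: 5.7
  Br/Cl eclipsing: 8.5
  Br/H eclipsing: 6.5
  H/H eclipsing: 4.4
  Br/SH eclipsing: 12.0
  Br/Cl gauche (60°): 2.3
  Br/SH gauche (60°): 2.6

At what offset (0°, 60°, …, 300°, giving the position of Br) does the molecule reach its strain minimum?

180°

Br at 0° (eclipsed): SH–Br eclipsed, H–H eclipsed, Cl–H eclipsed; 12.0 + 4.4 + 5.3 = 21.7 kJ/mol.
Br at 60° (staggered): SH–Br gauche; 2.6 = 2.6 kJ/mol.
Br at 120° (eclipsed): SH–H eclipsed, H–Br eclipsed, Cl–H eclipsed; 5.7 + 6.5 + 5.3 = 17.5 kJ/mol.
Br at 180° (staggered): Cl–Br gauche; 2.3 = 2.3 kJ/mol.
Br at 240° (eclipsed): SH–H eclipsed, H–H eclipsed, Cl–Br eclipsed; 5.7 + 4.4 + 8.5 = 18.6 kJ/mol.
Br at 300° (staggered): SH–Br gauche, Cl–Br gauche; 2.6 + 2.3 = 4.9 kJ/mol.
The minimum (2.3 kJ/mol) occurs with Br at 180°.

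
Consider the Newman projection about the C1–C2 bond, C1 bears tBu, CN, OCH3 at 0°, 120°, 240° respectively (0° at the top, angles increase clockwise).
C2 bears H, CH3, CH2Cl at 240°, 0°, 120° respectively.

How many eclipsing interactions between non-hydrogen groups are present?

2

Non-H eclipsing pairs: tBu(0°)/CH3(0°); CN(120°)/CH2Cl(120°) — 2 interactions.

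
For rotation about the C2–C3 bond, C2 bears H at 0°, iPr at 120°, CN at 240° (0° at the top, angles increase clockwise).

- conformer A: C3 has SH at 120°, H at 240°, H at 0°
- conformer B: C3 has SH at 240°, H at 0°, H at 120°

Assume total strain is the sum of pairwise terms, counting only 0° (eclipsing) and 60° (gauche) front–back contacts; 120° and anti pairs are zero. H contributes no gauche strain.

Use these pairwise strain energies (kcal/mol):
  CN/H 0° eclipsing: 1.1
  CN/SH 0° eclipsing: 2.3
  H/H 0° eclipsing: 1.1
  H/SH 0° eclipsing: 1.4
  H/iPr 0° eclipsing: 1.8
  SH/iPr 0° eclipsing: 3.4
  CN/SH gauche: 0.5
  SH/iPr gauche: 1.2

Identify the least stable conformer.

A (eclipsed): H–H eclipsed, iPr–SH eclipsed, CN–H eclipsed; 1.1 + 3.4 + 1.1 = 5.6 kcal/mol.
B (eclipsed): H–H eclipsed, iPr–H eclipsed, CN–SH eclipsed; 1.1 + 1.8 + 2.3 = 5.2 kcal/mol.
A has the highest total (5.6 kcal/mol).

A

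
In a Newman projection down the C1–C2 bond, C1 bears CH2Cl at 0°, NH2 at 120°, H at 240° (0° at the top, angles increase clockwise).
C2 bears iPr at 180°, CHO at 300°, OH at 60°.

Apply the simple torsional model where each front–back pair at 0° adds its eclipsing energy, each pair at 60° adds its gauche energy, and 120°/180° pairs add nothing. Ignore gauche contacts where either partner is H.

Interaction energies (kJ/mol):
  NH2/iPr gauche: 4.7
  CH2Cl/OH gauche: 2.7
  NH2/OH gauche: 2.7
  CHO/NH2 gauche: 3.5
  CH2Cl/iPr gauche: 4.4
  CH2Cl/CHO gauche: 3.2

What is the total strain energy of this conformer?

13.3 kJ/mol

This conformer (staggered): CH2Cl(0°)/CHO(300°) gauche 3.2; CH2Cl(0°)/OH(60°) gauche 2.7; NH2(120°)/iPr(180°) gauche 4.7; NH2(120°)/OH(60°) gauche 2.7 → 13.3 kJ/mol.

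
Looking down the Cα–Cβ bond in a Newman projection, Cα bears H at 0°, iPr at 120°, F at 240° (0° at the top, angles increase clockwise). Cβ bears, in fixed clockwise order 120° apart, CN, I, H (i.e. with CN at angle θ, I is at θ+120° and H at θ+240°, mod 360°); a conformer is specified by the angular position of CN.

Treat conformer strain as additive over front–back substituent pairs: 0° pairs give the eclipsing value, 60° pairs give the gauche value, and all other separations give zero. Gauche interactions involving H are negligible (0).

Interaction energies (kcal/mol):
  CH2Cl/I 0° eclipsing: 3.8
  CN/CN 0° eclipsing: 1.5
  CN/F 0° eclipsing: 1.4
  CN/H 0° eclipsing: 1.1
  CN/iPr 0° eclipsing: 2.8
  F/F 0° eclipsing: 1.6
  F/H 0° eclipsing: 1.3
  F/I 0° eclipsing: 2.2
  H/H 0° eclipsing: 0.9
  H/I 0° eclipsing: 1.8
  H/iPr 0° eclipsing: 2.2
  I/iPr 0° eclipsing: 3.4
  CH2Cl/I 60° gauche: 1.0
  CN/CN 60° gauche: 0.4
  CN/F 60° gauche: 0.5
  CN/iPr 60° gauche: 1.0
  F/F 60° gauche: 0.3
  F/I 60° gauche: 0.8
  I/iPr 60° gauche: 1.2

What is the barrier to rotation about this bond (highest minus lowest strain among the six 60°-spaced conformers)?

4.2 kcal/mol

CN at 0° (eclipsed): H–CN eclipsed, iPr–I eclipsed, F–H eclipsed; 1.1 + 3.4 + 1.3 = 5.8 kcal/mol.
CN at 60° (staggered): iPr–CN gauche, iPr–I gauche, F–I gauche; 1.0 + 1.2 + 0.8 = 3.0 kcal/mol.
CN at 120° (eclipsed): H–H eclipsed, iPr–CN eclipsed, F–I eclipsed; 0.9 + 2.8 + 2.2 = 5.9 kcal/mol.
CN at 180° (staggered): iPr–CN gauche, F–CN gauche, F–I gauche; 1.0 + 0.5 + 0.8 = 2.3 kcal/mol.
CN at 240° (eclipsed): H–I eclipsed, iPr–H eclipsed, F–CN eclipsed; 1.8 + 2.2 + 1.4 = 5.4 kcal/mol.
CN at 300° (staggered): iPr–I gauche, F–CN gauche; 1.2 + 0.5 = 1.7 kcal/mol.
Max at 120° (5.9 kcal/mol), min at 300° (1.7 kcal/mol); barrier = 4.2 kcal/mol.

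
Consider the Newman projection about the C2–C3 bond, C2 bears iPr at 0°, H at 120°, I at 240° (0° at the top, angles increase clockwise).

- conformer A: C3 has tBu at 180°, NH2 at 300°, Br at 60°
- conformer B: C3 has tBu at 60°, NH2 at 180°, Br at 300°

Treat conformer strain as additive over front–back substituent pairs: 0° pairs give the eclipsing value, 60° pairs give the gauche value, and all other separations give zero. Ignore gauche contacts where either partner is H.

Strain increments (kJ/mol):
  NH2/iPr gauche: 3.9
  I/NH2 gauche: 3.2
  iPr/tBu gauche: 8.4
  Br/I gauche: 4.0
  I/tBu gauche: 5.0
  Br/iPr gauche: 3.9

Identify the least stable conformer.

A (staggered): iPr(0°)/NH2(300°) gauche 3.9; iPr(0°)/Br(60°) gauche 3.9; I(240°)/tBu(180°) gauche 5.0; I(240°)/NH2(300°) gauche 3.2 → 16.0 kJ/mol.
B (staggered): iPr(0°)/tBu(60°) gauche 8.4; iPr(0°)/Br(300°) gauche 3.9; I(240°)/NH2(180°) gauche 3.2; I(240°)/Br(300°) gauche 4.0 → 19.5 kJ/mol.
B has the highest total (19.5 kJ/mol).

B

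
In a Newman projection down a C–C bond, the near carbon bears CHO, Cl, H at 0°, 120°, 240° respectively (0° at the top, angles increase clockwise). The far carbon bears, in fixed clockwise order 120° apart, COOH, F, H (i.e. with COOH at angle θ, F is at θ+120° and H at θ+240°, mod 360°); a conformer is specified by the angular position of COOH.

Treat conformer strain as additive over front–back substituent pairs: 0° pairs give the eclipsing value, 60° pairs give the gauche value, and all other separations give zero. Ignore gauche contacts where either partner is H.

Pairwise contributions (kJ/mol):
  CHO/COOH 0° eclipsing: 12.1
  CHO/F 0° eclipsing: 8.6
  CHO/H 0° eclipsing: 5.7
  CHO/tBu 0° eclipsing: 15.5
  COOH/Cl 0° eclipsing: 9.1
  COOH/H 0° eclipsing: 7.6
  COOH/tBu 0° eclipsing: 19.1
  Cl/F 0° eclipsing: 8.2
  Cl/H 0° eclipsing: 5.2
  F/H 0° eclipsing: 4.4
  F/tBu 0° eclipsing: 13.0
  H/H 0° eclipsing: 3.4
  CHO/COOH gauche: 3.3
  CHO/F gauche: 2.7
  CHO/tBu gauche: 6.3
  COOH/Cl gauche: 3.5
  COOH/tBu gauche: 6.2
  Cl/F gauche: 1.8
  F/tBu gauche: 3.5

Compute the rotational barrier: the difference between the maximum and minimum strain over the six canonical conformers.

17.5 kJ/mol

COOH at 0° (eclipsed): CHO–COOH eclipsed, Cl–F eclipsed, H–H eclipsed; 12.1 + 8.2 + 3.4 = 23.7 kJ/mol.
COOH at 60° (staggered): CHO–COOH gauche, Cl–COOH gauche, Cl–F gauche; 3.3 + 3.5 + 1.8 = 8.6 kJ/mol.
COOH at 120° (eclipsed): CHO–H eclipsed, Cl–COOH eclipsed, H–F eclipsed; 5.7 + 9.1 + 4.4 = 19.2 kJ/mol.
COOH at 180° (staggered): CHO–F gauche, Cl–COOH gauche; 2.7 + 3.5 = 6.2 kJ/mol.
COOH at 240° (eclipsed): CHO–F eclipsed, Cl–H eclipsed, H–COOH eclipsed; 8.6 + 5.2 + 7.6 = 21.4 kJ/mol.
COOH at 300° (staggered): CHO–COOH gauche, CHO–F gauche, Cl–F gauche; 3.3 + 2.7 + 1.8 = 7.8 kJ/mol.
Max at 0° (23.7 kJ/mol), min at 180° (6.2 kJ/mol); barrier = 17.5 kJ/mol.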